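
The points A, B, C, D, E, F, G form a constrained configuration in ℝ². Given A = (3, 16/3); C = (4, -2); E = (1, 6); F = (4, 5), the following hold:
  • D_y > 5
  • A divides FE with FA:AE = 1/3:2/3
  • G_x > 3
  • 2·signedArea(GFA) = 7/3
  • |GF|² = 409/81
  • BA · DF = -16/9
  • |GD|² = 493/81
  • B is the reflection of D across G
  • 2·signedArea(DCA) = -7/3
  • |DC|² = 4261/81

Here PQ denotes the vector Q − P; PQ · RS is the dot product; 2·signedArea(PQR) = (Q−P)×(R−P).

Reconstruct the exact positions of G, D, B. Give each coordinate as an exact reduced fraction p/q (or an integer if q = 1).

B = (4, 1/3)
D = (10/3, 47/9)
G = (11/3, 25/9)

1. G_x = 11/3  [line -1/3·x + -1·y + 4 = 0 ∩ |GF|² = 409/81]
2. G_y = 25/9  [line -1/3·x + -1·y + 4 = 0 ∩ |GF|² = 409/81]
   → G = (11/3, 25/9)
3. D_x = 10/3  [line -22/3·x + -1·y + 89/3 = 0 ∩ |GD|² = 493/81]
4. D_y = 47/9  [line -22/3·x + -1·y + 89/3 = 0 ∩ |GD|² = 493/81]
   → D = (10/3, 47/9)
5. B_x = 4  [B is the reflection of D across G]
6. B_y = 1/3  [B is the reflection of D across G]
   → B = (4, 1/3)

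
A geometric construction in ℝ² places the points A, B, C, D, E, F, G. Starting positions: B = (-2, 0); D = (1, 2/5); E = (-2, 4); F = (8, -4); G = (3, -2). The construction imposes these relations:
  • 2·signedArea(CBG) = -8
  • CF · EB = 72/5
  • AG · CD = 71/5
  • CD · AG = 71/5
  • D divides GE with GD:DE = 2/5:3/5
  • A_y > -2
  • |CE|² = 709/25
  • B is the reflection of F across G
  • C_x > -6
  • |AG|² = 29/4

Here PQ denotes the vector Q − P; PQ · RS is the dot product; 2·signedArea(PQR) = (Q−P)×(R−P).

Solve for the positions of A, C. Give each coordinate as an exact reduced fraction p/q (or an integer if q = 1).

A = (1/2, -1)
C = (-5, -2/5)

1. C_x = -5  [2·signedArea(CBG) = -8 ∩ CF · EB = 72/5]
2. C_y = -2/5  [2·signedArea(CBG) = -8 ∩ CF · EB = 72/5]
   → C = (-5, -2/5)
3. A_x = 1/2  [line -6·x + -4/5·y + 11/5 = 0 ∩ |AG|² = 29/4]
4. A_y = -1  [line -6·x + -4/5·y + 11/5 = 0 ∩ |AG|² = 29/4]
   → A = (1/2, -1)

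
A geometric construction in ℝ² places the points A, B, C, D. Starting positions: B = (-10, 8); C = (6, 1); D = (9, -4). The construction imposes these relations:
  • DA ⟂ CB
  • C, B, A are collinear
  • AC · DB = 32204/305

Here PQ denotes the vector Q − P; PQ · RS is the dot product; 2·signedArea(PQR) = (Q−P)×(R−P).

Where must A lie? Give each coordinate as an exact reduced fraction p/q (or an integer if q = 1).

A = (3158/305, -276/305)

1. A_x = 3158/305  [C, B, A are collinear ∩ DA ⟂ CB]
2. A_y = -276/305  [C, B, A are collinear ∩ DA ⟂ CB]
   → A = (3158/305, -276/305)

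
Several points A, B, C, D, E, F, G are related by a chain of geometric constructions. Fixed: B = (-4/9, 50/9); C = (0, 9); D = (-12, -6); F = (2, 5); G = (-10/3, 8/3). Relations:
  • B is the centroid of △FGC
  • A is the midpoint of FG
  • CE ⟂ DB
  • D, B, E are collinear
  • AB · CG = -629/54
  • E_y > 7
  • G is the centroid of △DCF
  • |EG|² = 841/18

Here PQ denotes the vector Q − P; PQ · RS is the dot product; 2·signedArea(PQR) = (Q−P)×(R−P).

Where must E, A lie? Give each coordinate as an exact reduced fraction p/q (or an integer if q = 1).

A = (-2/3, 23/6)
E = (3/2, 15/2)

1. E_x = 3/2  [D, B, E are collinear ∩ CE ⟂ DB]
2. E_y = 15/2  [D, B, E are collinear ∩ CE ⟂ DB]
   → E = (3/2, 15/2)
3. A_x = -2/3  [A is the midpoint of FG]
4. A_y = 23/6  [A is the midpoint of FG]
   → A = (-2/3, 23/6)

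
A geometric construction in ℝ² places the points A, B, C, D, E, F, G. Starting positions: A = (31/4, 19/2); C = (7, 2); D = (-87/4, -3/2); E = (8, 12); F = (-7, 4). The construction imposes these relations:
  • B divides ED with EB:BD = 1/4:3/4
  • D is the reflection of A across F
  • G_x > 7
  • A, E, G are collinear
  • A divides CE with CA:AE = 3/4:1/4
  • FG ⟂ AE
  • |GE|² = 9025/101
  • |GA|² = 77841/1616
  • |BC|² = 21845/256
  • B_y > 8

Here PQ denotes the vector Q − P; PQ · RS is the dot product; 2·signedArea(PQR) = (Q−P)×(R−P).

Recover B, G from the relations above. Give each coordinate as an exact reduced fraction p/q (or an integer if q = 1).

1. B_x = 9/16  [B divides ED with EB:BD = 1/4:3/4]
2. B_y = 69/8  [B divides ED with EB:BD = 1/4:3/4]
   → B = (9/16, 69/8)
3. G_x = 713/101  [A, E, G are collinear ∩ FG ⟂ AE]
4. G_y = 262/101  [A, E, G are collinear ∩ FG ⟂ AE]
   → G = (713/101, 262/101)

B = (9/16, 69/8)
G = (713/101, 262/101)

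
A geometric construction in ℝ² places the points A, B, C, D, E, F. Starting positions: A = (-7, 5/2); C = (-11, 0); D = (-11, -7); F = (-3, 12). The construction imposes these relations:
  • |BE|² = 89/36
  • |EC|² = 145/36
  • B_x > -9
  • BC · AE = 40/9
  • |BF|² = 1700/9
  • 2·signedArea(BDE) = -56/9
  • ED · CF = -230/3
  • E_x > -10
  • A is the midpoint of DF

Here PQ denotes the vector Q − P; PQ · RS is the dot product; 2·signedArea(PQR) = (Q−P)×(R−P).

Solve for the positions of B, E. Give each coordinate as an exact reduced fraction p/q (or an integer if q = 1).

1. E_x = -29/3  [line -8·x + -12·y + -286/3 = 0 ∩ |EC|² = 145/36]
2. E_y = -3/2  [line -8·x + -12·y + -286/3 = 0 ∩ |EC|² = 145/36]
   → E = (-29/3, -3/2)
3. B_x = -25/3  [2·signedArea(BDE) = -56/9 ∩ BC · AE = 40/9]
4. B_y = -2/3  [2·signedArea(BDE) = -56/9 ∩ BC · AE = 40/9]
   → B = (-25/3, -2/3)

B = (-25/3, -2/3)
E = (-29/3, -3/2)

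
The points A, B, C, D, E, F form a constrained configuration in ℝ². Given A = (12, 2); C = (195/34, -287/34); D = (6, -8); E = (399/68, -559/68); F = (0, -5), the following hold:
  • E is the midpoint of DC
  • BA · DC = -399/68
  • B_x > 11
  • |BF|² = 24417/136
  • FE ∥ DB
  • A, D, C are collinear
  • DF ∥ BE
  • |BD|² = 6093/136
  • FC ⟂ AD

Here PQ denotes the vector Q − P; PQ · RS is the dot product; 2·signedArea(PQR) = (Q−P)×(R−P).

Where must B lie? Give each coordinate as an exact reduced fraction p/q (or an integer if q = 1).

1. B_x = 807/68  [DF ∥ BE ∩ FE ∥ DB]
2. B_y = -763/68  [DF ∥ BE ∩ FE ∥ DB]
   → B = (807/68, -763/68)

B = (807/68, -763/68)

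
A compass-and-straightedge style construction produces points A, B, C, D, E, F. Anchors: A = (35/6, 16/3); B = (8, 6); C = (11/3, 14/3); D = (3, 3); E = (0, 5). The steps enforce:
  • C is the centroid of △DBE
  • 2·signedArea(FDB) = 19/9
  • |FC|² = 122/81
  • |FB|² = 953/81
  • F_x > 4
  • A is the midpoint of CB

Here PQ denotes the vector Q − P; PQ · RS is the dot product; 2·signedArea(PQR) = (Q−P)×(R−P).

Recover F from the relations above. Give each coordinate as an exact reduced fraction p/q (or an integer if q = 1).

1. F_x = 44/9  [line -3·x + 5·y + -73/9 = 0 ∩ |FC|² = 122/81]
2. F_y = 41/9  [line -3·x + 5·y + -73/9 = 0 ∩ |FC|² = 122/81]
   → F = (44/9, 41/9)

F = (44/9, 41/9)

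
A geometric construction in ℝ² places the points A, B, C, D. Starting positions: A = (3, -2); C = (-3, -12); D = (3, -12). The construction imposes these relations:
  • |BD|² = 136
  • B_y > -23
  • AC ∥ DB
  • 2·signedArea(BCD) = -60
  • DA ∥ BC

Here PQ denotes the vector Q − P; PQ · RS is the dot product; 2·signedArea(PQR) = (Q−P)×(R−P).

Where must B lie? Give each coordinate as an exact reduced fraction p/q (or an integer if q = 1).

1. B_x = -3  [DA ∥ BC ∩ AC ∥ DB]
2. B_y = -22  [DA ∥ BC ∩ AC ∥ DB]
   → B = (-3, -22)

B = (-3, -22)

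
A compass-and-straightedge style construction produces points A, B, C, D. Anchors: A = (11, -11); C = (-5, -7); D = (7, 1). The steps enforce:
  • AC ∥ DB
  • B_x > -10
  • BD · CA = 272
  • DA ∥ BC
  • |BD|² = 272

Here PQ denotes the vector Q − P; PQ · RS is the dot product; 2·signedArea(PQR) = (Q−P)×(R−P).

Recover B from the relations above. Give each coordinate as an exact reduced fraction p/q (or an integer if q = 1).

1. B_x = -9  [DA ∥ BC ∩ AC ∥ DB]
2. B_y = 5  [DA ∥ BC ∩ AC ∥ DB]
   → B = (-9, 5)

B = (-9, 5)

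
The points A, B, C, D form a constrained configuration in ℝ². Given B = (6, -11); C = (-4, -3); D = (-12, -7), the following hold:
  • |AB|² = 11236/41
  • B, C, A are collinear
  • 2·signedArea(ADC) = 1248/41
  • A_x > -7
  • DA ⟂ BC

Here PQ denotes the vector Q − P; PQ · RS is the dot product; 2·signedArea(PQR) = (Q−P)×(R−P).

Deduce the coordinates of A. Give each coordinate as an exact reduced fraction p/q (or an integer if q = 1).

1. A_x = -284/41  [B, C, A are collinear ∩ DA ⟂ BC]
2. A_y = -27/41  [B, C, A are collinear ∩ DA ⟂ BC]
   → A = (-284/41, -27/41)

A = (-284/41, -27/41)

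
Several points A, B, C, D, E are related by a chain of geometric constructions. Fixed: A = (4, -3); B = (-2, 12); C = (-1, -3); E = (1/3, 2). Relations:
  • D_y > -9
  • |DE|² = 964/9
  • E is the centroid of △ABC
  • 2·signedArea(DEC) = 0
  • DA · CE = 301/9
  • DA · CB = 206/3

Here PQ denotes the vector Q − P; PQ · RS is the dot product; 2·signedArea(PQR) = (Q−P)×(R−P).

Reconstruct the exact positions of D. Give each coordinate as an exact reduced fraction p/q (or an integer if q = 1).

D = (-7/3, -8)

1. D_x = -7/3  [2·signedArea(DEC) = 0 ∩ DA · CB = 206/3]
2. D_y = -8  [2·signedArea(DEC) = 0 ∩ DA · CB = 206/3]
   → D = (-7/3, -8)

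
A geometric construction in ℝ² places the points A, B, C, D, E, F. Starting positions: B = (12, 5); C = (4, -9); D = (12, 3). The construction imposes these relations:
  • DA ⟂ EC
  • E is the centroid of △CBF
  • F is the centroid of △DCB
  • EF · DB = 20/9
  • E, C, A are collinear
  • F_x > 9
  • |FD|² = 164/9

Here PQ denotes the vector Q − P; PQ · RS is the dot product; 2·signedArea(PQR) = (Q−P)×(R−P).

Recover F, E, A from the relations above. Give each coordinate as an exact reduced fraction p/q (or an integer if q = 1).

A = (4396/389, 1327/389)
E = (76/9, -13/9)
F = (28/3, -1/3)

1. F_x = 28/3  [F is the centroid of △DCB]
2. F_y = -1/3  [F is the centroid of △DCB]
   → F = (28/3, -1/3)
3. E_x = 76/9  [E is the centroid of △CBF]
4. E_y = -13/9  [E is the centroid of △CBF]
   → E = (76/9, -13/9)
5. A_x = 4396/389  [E, C, A are collinear ∩ DA ⟂ EC]
6. A_y = 1327/389  [E, C, A are collinear ∩ DA ⟂ EC]
   → A = (4396/389, 1327/389)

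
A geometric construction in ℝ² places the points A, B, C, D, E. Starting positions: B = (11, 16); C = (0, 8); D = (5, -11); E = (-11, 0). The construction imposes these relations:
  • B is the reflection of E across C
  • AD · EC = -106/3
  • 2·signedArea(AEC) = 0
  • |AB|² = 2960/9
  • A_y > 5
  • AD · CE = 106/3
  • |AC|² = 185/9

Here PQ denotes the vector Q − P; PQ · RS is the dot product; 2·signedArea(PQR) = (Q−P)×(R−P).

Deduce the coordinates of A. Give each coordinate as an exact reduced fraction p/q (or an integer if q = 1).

1. A_x = -11/3  [2·signedArea(AEC) = 0 ∩ AD · EC = -106/3]
2. A_y = 16/3  [2·signedArea(AEC) = 0 ∩ AD · EC = -106/3]
   → A = (-11/3, 16/3)

A = (-11/3, 16/3)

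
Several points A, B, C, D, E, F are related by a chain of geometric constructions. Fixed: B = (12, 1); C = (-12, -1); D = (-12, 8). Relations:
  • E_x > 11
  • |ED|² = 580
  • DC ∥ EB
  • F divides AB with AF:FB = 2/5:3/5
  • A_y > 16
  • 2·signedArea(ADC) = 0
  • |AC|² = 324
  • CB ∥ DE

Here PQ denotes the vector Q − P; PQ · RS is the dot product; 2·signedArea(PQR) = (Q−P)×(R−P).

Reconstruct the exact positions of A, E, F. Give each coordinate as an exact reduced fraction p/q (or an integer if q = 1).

1. A_x = -12  [2·signedArea(ADC) = 0]
2. A_y = 17  [|AC|² = 324]
   → A = (-12, 17)
3. E_x = 12  [DC ∥ EB ∩ CB ∥ DE]
4. E_y = 10  [DC ∥ EB ∩ CB ∥ DE]
   → E = (12, 10)
5. F_x = -12/5  [F divides AB with AF:FB = 2/5:3/5]
6. F_y = 53/5  [F divides AB with AF:FB = 2/5:3/5]
   → F = (-12/5, 53/5)

A = (-12, 17)
E = (12, 10)
F = (-12/5, 53/5)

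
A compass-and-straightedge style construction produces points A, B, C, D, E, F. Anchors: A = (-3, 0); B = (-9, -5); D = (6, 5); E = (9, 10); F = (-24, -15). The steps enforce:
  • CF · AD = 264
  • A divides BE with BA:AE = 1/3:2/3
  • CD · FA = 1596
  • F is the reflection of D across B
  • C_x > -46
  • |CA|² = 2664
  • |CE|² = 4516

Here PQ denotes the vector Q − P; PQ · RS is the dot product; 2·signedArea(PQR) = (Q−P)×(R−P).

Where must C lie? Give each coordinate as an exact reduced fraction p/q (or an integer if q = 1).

C = (-45, -30)

1. C_x = -45  [CF · AD = 264 ∩ CD · FA = 1596]
2. C_y = -30  [CF · AD = 264 ∩ CD · FA = 1596]
   → C = (-45, -30)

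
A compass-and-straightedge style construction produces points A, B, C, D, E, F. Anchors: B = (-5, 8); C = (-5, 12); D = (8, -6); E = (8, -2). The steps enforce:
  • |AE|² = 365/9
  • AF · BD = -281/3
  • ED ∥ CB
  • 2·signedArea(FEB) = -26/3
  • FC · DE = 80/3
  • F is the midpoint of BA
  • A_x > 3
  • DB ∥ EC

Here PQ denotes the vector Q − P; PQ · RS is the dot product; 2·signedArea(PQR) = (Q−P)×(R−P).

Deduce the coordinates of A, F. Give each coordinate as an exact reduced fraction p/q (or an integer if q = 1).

1. F_x = -2/3  [2·signedArea(FEB) = -26/3 ∩ FC · DE = 80/3]
2. F_y = 16/3  [2·signedArea(FEB) = -26/3 ∩ FC · DE = 80/3]
   → F = (-2/3, 16/3)
3. A_x = 11/3  [AF · BD = -281/3 ∩ F is the midpoint of BA]
4. A_y = 8/3  [AF · BD = -281/3 ∩ F is the midpoint of BA]
   → A = (11/3, 8/3)

A = (11/3, 8/3)
F = (-2/3, 16/3)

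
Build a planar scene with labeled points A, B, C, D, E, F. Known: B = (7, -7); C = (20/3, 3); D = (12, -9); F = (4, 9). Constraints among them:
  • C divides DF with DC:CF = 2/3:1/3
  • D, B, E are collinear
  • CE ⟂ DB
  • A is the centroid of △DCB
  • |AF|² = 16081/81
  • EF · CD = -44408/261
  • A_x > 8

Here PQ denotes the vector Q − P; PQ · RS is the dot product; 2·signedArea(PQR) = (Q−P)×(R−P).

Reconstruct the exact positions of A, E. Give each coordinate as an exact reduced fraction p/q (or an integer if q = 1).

1. A_x = 77/9  [A is the centroid of △DCB]
2. A_y = -13/3  [A is the centroid of △DCB]
   → A = (77/9, -13/3)
3. E_x = 284/87  [D, B, E are collinear ∩ CE ⟂ DB]
4. E_y = -479/87  [D, B, E are collinear ∩ CE ⟂ DB]
   → E = (284/87, -479/87)

A = (77/9, -13/3)
E = (284/87, -479/87)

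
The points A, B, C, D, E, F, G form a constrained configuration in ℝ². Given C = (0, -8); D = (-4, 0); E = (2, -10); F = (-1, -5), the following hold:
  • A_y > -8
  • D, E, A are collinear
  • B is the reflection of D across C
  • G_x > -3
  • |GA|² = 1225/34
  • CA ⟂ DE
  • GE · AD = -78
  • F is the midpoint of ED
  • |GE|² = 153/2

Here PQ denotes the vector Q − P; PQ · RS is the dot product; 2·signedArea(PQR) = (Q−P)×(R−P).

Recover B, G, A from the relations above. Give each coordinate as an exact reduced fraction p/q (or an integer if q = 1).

1. B_x = 4  [B is the reflection of D across C]
2. B_y = -16  [B is the reflection of D across C]
   → B = (4, -16)
3. A_x = 10/17  [D, E, A are collinear ∩ CA ⟂ DE]
4. A_y = -130/17  [D, E, A are collinear ∩ CA ⟂ DE]
   → A = (10/17, -130/17)
5. G_x = -5/2  [line 78/17·x + -130/17·y + -130/17 = 0 ∩ |GA|² = 1225/34]
6. G_y = -5/2  [line 78/17·x + -130/17·y + -130/17 = 0 ∩ |GA|² = 1225/34]
   → G = (-5/2, -5/2)

A = (10/17, -130/17)
B = (4, -16)
G = (-5/2, -5/2)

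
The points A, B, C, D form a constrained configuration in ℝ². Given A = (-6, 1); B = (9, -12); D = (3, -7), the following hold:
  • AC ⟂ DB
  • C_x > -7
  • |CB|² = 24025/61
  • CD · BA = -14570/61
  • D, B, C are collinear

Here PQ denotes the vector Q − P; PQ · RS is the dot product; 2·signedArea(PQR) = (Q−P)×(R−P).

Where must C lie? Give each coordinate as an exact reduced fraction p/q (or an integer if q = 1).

C = (-381/61, 43/61)

1. C_x = -381/61  [D, B, C are collinear ∩ AC ⟂ DB]
2. C_y = 43/61  [D, B, C are collinear ∩ AC ⟂ DB]
   → C = (-381/61, 43/61)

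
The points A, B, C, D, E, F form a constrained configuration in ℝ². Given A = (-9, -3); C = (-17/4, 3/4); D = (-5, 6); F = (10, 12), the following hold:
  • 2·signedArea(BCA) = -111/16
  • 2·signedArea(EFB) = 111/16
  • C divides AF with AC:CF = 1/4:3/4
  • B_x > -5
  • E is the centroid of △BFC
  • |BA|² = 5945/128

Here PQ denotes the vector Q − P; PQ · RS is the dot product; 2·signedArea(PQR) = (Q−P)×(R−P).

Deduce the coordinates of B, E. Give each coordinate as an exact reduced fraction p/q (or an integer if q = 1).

1. B_x = -71/16  [line 15/4·x + -19/4·y + 423/16 = 0 ∩ |BA|² = 5945/128]
2. B_y = 33/16  [line 15/4·x + -19/4·y + 423/16 = 0 ∩ |BA|² = 5945/128]
   → B = (-71/16, 33/16)
3. E_x = 7/16  [E is the centroid of △BFC]
4. E_y = 79/16  [E is the centroid of △BFC]
   → E = (7/16, 79/16)

B = (-71/16, 33/16)
E = (7/16, 79/16)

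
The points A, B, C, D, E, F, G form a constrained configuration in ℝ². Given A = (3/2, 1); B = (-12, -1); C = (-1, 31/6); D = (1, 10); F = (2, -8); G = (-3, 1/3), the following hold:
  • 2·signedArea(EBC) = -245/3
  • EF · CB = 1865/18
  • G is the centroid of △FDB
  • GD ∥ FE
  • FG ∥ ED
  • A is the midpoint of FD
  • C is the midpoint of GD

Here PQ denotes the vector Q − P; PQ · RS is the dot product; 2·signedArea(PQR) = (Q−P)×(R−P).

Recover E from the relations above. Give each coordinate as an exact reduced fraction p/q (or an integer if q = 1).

E = (6, 5/3)

1. E_x = 6  [FG ∥ ED ∩ GD ∥ FE]
2. E_y = 5/3  [FG ∥ ED ∩ GD ∥ FE]
   → E = (6, 5/3)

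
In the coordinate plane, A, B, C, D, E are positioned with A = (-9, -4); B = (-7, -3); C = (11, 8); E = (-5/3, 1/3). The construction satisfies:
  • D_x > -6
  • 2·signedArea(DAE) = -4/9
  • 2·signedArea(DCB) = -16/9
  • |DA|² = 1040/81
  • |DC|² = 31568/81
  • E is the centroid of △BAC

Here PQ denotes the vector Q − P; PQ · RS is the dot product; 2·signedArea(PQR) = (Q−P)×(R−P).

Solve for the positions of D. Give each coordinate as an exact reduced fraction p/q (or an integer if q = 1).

D = (-53/9, -20/9)

1. D_x = -53/9  [2·signedArea(DCB) = -16/9 ∩ 2·signedArea(DAE) = -4/9]
2. D_y = -20/9  [2·signedArea(DCB) = -16/9 ∩ 2·signedArea(DAE) = -4/9]
   → D = (-53/9, -20/9)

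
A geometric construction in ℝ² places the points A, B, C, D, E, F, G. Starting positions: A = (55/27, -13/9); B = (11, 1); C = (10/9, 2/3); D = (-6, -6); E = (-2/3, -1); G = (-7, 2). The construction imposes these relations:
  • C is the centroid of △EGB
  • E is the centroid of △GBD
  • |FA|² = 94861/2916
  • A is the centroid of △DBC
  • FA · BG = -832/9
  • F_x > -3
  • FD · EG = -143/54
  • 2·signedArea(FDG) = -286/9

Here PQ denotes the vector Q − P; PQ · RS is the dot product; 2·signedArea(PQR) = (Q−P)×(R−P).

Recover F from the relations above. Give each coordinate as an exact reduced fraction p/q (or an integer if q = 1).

1. F_x = -53/18  [FA · BG = -832/9 ∩ FD · EG = -143/54]
2. F_y = 4/3  [FA · BG = -832/9 ∩ FD · EG = -143/54]
   → F = (-53/18, 4/3)

F = (-53/18, 4/3)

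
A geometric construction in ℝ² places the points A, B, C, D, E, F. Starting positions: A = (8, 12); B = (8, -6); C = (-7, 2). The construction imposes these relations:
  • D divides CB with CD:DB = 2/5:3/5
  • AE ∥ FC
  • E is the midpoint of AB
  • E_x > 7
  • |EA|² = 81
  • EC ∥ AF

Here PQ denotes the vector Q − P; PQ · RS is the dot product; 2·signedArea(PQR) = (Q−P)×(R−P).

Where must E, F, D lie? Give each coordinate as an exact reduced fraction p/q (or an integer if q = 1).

D = (-1, -6/5)
E = (8, 3)
F = (-7, 11)

1. E_x = 8  [E is the midpoint of AB]
2. E_y = 3  [E is the midpoint of AB]
   → E = (8, 3)
3. F_x = -7  [AE ∥ FC ∩ EC ∥ AF]
4. F_y = 11  [AE ∥ FC ∩ EC ∥ AF]
   → F = (-7, 11)
5. D_x = -1  [D divides CB with CD:DB = 2/5:3/5]
6. D_y = -6/5  [D divides CB with CD:DB = 2/5:3/5]
   → D = (-1, -6/5)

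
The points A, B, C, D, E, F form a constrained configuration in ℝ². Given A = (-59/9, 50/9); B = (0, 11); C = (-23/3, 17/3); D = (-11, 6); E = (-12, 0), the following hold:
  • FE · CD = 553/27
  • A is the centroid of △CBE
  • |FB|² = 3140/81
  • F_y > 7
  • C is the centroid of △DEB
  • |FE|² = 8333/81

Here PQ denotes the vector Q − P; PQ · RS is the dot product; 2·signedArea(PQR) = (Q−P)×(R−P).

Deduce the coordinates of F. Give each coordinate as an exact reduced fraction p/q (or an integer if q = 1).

F = (-46/9, 67/9)

1. F_x = -46/9  [line 10/3·x + -1/3·y + 527/27 = 0 ∩ |FE|² = 8333/81]
2. F_y = 67/9  [line 10/3·x + -1/3·y + 527/27 = 0 ∩ |FE|² = 8333/81]
   → F = (-46/9, 67/9)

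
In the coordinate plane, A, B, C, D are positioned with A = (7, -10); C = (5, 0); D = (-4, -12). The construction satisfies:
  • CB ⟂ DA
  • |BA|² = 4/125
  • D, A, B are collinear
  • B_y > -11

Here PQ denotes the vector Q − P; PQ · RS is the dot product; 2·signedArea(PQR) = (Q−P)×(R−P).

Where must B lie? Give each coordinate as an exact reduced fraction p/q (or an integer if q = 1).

1. B_x = 853/125  [D, A, B are collinear ∩ CB ⟂ DA]
2. B_y = -1254/125  [D, A, B are collinear ∩ CB ⟂ DA]
   → B = (853/125, -1254/125)

B = (853/125, -1254/125)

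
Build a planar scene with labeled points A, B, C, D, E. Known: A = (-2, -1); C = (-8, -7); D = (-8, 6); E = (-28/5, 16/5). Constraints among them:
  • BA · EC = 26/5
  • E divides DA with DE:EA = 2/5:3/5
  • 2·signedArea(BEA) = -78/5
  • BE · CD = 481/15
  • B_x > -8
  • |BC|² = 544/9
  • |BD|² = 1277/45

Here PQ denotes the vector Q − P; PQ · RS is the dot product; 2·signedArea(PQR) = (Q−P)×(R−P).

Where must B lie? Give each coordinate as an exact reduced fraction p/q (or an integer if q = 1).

1. B_x = -36/5  [2·signedArea(BEA) = -78/5 ∩ BE · CD = 481/15]
2. B_y = 11/15  [2·signedArea(BEA) = -78/5 ∩ BE · CD = 481/15]
   → B = (-36/5, 11/15)

B = (-36/5, 11/15)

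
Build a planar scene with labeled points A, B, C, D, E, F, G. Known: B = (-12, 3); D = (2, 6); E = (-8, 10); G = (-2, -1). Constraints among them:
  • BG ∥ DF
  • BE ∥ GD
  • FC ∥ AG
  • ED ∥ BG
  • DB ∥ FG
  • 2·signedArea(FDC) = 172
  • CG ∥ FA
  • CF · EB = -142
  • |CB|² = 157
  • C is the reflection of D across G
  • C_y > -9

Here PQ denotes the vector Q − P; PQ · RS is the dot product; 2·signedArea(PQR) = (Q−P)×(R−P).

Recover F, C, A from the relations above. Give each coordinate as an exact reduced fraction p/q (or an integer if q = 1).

A = (16, 9)
C = (-6, -8)
F = (12, 2)

1. F_x = 12  [DB ∥ FG ∩ BG ∥ DF]
2. F_y = 2  [DB ∥ FG ∩ BG ∥ DF]
   → F = (12, 2)
3. C_x = -6  [C is the reflection of D across G]
4. C_y = -8  [C is the reflection of D across G]
   → C = (-6, -8)
5. A_x = 16  [FC ∥ AG ∩ CG ∥ FA]
6. A_y = 9  [FC ∥ AG ∩ CG ∥ FA]
   → A = (16, 9)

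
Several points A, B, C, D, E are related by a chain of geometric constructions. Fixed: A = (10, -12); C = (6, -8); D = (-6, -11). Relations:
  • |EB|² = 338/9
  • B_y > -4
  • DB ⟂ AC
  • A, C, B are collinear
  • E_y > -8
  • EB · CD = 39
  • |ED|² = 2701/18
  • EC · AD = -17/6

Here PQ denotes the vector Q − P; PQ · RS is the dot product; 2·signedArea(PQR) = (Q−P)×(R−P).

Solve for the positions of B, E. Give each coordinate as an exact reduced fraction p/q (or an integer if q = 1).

1. B_x = 3/2  [A, C, B are collinear ∩ DB ⟂ AC]
2. B_y = -7/2  [A, C, B are collinear ∩ DB ⟂ AC]
   → B = (3/2, -7/2)
3. E_x = 35/6  [EC · AD = -17/6 ∩ EB · CD = 39]
4. E_y = -47/6  [EC · AD = -17/6 ∩ EB · CD = 39]
   → E = (35/6, -47/6)

B = (3/2, -7/2)
E = (35/6, -47/6)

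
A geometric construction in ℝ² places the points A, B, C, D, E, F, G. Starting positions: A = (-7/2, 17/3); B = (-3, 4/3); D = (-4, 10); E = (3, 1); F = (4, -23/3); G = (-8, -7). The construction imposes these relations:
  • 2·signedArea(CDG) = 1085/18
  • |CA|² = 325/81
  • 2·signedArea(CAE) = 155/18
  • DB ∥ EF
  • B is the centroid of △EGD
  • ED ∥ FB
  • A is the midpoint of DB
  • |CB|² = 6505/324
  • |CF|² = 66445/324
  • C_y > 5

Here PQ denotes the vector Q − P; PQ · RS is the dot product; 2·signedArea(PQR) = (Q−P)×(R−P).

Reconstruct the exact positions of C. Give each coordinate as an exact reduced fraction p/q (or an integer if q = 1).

1. C_x = -3/2  [2·signedArea(CAE) = 155/18 ∩ 2·signedArea(CDG) = 1085/18]
2. C_y = 50/9  [2·signedArea(CAE) = 155/18 ∩ 2·signedArea(CDG) = 1085/18]
   → C = (-3/2, 50/9)

C = (-3/2, 50/9)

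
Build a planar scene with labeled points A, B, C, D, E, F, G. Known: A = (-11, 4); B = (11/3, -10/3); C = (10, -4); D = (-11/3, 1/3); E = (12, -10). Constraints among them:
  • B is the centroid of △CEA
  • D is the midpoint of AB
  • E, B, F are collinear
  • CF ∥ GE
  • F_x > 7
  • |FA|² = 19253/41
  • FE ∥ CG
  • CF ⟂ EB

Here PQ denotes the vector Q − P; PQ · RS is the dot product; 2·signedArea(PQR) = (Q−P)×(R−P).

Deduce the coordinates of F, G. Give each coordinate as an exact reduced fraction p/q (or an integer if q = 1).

1. F_x = 322/41  [E, B, F are collinear ∩ CF ⟂ EB]
2. F_y = -274/41  [E, B, F are collinear ∩ CF ⟂ EB]
   → F = (322/41, -274/41)
3. G_x = 580/41  [CF ∥ GE ∩ FE ∥ CG]
4. G_y = -300/41  [CF ∥ GE ∩ FE ∥ CG]
   → G = (580/41, -300/41)

F = (322/41, -274/41)
G = (580/41, -300/41)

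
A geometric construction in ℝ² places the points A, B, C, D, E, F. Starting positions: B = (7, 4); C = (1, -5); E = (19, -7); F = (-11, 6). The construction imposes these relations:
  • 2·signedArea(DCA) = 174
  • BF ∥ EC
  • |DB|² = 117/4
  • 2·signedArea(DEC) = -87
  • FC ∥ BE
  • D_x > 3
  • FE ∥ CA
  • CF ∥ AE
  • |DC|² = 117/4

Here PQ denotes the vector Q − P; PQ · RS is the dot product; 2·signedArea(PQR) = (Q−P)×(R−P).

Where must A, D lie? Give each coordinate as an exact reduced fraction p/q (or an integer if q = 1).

1. A_x = 31  [CF ∥ AE ∩ FE ∥ CA]
2. A_y = -18  [CF ∥ AE ∩ FE ∥ CA]
   → A = (31, -18)
3. D_x = 4  [2·signedArea(DCA) = 174 ∩ 2·signedArea(DEC) = -87]
4. D_y = -1/2  [2·signedArea(DCA) = 174 ∩ 2·signedArea(DEC) = -87]
   → D = (4, -1/2)

A = (31, -18)
D = (4, -1/2)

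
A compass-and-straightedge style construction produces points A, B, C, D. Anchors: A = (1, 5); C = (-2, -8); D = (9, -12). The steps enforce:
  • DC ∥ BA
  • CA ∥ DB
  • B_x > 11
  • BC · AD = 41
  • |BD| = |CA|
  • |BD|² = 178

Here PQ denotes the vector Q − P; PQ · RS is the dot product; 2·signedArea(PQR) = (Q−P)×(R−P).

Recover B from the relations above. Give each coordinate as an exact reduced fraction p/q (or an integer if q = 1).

B = (12, 1)

1. B_x = 12  [DC ∥ BA ∩ CA ∥ DB]
2. B_y = 1  [DC ∥ BA ∩ CA ∥ DB]
   → B = (12, 1)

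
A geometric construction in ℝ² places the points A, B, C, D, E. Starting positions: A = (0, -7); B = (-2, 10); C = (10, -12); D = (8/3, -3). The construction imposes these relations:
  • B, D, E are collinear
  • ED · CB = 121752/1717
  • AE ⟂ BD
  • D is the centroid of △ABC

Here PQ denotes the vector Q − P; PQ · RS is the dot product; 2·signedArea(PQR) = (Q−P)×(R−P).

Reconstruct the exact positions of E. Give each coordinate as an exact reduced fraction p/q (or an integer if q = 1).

E = (6240/1717, -9779/1717)

1. E_x = 6240/1717  [B, D, E are collinear ∩ AE ⟂ BD]
2. E_y = -9779/1717  [B, D, E are collinear ∩ AE ⟂ BD]
   → E = (6240/1717, -9779/1717)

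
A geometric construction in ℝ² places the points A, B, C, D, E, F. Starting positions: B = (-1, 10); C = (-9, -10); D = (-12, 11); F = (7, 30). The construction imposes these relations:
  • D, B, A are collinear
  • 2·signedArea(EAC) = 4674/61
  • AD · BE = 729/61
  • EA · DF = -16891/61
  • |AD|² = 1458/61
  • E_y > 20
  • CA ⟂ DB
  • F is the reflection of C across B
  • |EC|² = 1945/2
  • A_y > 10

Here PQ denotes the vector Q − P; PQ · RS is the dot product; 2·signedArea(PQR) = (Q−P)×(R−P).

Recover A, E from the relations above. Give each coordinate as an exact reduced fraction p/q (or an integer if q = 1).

1. A_x = -435/61  [D, B, A are collinear ∩ CA ⟂ DB]
2. A_y = 644/61  [D, B, A are collinear ∩ CA ⟂ DB]
   → A = (-435/61, 644/61)
3. E_x = -5/2  [EA · DF = -16891/61 ∩ AD · BE = 729/61]
4. E_y = 41/2  [EA · DF = -16891/61 ∩ AD · BE = 729/61]
   → E = (-5/2, 41/2)

A = (-435/61, 644/61)
E = (-5/2, 41/2)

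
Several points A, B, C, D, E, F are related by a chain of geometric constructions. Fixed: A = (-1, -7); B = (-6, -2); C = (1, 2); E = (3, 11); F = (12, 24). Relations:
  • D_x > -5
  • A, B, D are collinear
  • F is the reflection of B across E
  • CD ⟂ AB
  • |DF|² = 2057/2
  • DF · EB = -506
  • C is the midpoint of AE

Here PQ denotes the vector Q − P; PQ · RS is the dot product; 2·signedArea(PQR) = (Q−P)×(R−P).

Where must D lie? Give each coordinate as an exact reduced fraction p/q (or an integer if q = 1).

D = (-9/2, -7/2)

1. D_x = -9/2  [A, B, D are collinear ∩ CD ⟂ AB]
2. D_y = -7/2  [A, B, D are collinear ∩ CD ⟂ AB]
   → D = (-9/2, -7/2)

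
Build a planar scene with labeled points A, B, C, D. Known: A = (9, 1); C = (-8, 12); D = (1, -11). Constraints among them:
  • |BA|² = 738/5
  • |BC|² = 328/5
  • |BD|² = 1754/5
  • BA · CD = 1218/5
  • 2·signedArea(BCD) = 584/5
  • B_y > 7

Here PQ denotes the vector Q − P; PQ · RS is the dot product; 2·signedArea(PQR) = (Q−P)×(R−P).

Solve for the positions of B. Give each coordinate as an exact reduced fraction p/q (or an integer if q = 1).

B = (-6/5, 38/5)

1. B_x = -6/5  [2·signedArea(BCD) = 584/5 ∩ BA · CD = 1218/5]
2. B_y = 38/5  [2·signedArea(BCD) = 584/5 ∩ BA · CD = 1218/5]
   → B = (-6/5, 38/5)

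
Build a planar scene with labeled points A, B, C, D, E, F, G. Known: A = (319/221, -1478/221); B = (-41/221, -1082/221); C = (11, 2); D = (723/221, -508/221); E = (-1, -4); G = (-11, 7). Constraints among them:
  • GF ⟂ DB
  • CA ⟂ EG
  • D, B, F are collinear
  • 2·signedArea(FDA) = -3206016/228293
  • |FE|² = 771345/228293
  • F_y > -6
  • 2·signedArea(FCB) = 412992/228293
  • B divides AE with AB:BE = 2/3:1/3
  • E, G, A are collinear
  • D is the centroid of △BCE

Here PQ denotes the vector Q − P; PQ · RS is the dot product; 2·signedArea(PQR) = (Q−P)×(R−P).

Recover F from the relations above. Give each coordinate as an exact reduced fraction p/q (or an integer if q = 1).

1. F_x = -316247/228293  [D, B, F are collinear ∩ GF ⟂ DB]
2. F_y = -1323485/228293  [D, B, F are collinear ∩ GF ⟂ DB]
   → F = (-316247/228293, -1323485/228293)

F = (-316247/228293, -1323485/228293)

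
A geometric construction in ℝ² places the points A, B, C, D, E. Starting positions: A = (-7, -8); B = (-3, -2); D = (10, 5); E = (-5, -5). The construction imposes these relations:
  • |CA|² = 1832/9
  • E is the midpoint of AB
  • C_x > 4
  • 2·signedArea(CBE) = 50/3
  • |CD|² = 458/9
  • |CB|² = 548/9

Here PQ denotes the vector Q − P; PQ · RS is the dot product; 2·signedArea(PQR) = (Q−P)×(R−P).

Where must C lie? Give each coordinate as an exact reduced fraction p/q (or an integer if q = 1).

C = (13/3, 2/3)

1. C_x = 13/3  [line 3·x + -2·y + -35/3 = 0 ∩ |CA|² = 1832/9]
2. C_y = 2/3  [line 3·x + -2·y + -35/3 = 0 ∩ |CA|² = 1832/9]
   → C = (13/3, 2/3)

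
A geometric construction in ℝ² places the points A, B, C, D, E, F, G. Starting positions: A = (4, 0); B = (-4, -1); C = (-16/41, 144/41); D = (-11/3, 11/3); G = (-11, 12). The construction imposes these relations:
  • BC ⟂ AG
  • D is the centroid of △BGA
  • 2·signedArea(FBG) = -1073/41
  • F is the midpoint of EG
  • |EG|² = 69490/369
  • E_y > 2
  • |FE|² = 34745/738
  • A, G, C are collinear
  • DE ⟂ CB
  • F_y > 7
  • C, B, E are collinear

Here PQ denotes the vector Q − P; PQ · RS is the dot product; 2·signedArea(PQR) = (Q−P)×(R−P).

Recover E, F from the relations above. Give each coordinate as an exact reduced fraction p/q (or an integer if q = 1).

1. E_x = -196/123  [C, B, E are collinear ∩ DE ⟂ CB]
2. E_y = 247/123  [C, B, E are collinear ∩ DE ⟂ CB]
   → E = (-196/123, 247/123)
3. F_x = -1549/246  [F is the midpoint of EG]
4. F_y = 1723/246  [F is the midpoint of EG]
   → F = (-1549/246, 1723/246)

E = (-196/123, 247/123)
F = (-1549/246, 1723/246)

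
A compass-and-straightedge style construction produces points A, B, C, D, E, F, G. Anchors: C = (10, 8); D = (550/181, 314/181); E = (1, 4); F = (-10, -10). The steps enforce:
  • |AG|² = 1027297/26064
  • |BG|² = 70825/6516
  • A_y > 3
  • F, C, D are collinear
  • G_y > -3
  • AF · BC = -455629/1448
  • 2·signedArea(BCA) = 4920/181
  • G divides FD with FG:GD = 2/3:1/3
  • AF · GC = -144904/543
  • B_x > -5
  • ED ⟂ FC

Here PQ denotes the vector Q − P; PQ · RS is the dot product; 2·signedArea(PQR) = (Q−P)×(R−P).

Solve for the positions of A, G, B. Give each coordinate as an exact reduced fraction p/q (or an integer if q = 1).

A = (1093/724, 1243/362)
B = (-9/2, -3)
G = (-710/543, -394/181)

1. G_x = -710/543  [G divides FD with FG:GD = 2/3:1/3]
2. G_y = -394/181  [G divides FD with FG:GD = 2/3:1/3]
   → G = (-710/543, -394/181)
3. A_x = 1093/724  [line -6140/543·x + -1842/181·y + 28244/543 = 0 ∩ |AG|² = 1027297/26064]
4. A_y = 1243/362  [line -6140/543·x + -1842/181·y + 28244/543 = 0 ∩ |AG|² = 1027297/26064]
   → A = (1093/724, 1243/362)
5. B_x = -9/2  [2·signedArea(BCA) = 4920/181 ∩ AF · BC = -455629/1448]
6. B_y = -3  [2·signedArea(BCA) = 4920/181 ∩ AF · BC = -455629/1448]
   → B = (-9/2, -3)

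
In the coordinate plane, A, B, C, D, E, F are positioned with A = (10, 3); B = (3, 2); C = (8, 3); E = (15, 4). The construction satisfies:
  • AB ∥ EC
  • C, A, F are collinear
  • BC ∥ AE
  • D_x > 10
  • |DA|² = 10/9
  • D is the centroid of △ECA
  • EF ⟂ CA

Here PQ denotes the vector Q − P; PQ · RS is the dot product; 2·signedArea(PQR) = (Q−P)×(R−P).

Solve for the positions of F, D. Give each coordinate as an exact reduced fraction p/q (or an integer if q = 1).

D = (11, 10/3)
F = (15, 3)

1. F_x = 15  [C, A, F are collinear ∩ EF ⟂ CA]
2. F_y = 3  [C, A, F are collinear ∩ EF ⟂ CA]
   → F = (15, 3)
3. D_x = 11  [D is the centroid of △ECA]
4. D_y = 10/3  [D is the centroid of △ECA]
   → D = (11, 10/3)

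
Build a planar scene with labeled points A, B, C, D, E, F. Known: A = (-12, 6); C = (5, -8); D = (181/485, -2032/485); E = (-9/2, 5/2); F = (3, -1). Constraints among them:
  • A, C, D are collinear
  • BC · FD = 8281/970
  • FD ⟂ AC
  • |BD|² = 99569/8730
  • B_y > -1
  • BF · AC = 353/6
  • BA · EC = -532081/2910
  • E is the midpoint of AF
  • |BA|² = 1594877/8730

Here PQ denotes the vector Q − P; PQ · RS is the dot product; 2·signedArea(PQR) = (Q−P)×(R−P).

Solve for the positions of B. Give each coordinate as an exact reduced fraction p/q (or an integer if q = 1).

1. B_x = -1093/2910  [BA · EC = -532081/2910 ∩ BF · AC = 353/6]
2. B_y = -2609/2910  [BA · EC = -532081/2910 ∩ BF · AC = 353/6]
   → B = (-1093/2910, -2609/2910)

B = (-1093/2910, -2609/2910)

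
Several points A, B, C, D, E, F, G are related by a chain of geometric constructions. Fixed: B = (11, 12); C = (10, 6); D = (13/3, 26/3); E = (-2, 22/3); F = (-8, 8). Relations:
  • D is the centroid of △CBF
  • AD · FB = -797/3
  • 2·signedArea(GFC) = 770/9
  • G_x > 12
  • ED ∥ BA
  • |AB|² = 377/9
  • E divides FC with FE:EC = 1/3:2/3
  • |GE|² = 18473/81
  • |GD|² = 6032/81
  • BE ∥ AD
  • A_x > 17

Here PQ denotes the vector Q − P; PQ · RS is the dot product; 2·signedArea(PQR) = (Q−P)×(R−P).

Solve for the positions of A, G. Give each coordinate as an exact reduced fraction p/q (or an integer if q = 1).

A = (52/3, 40/3)
G = (115/9, 94/9)

1. A_x = 52/3  [BE ∥ AD ∩ ED ∥ BA]
2. A_y = 40/3  [BE ∥ AD ∩ ED ∥ BA]
   → A = (52/3, 40/3)
3. G_x = 115/9  [line 2·x + 18·y + -1922/9 = 0 ∩ |GE|² = 18473/81]
4. G_y = 94/9  [line 2·x + 18·y + -1922/9 = 0 ∩ |GE|² = 18473/81]
   → G = (115/9, 94/9)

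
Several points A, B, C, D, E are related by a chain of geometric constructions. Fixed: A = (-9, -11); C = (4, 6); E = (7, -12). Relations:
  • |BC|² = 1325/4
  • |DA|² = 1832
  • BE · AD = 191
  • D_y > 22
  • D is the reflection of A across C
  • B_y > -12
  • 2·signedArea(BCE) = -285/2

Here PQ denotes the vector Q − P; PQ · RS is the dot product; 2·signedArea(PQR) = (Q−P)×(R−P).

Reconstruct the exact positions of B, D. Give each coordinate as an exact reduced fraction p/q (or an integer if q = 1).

1. D_x = 17  [D is the reflection of A across C]
2. D_y = 23  [D is the reflection of A across C]
   → D = (17, 23)
3. B_x = -1  [2·signedArea(BCE) = -285/2 ∩ BE · AD = 191]
4. B_y = -23/2  [2·signedArea(BCE) = -285/2 ∩ BE · AD = 191]
   → B = (-1, -23/2)

B = (-1, -23/2)
D = (17, 23)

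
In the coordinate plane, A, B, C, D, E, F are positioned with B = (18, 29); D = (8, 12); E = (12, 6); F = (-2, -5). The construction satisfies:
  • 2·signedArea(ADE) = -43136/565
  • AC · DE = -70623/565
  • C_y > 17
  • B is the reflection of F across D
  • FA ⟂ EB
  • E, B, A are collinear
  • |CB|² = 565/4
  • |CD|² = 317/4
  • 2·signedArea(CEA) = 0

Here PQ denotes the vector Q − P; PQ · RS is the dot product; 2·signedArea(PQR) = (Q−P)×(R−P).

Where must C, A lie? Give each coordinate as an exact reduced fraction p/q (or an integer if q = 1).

A = (4758/565, -4361/565)
C = (15, 35/2)

1. A_x = 4758/565  [E, B, A are collinear ∩ FA ⟂ EB]
2. A_y = -4361/565  [E, B, A are collinear ∩ FA ⟂ EB]
   → A = (4758/565, -4361/565)
3. C_x = 15  [2·signedArea(CEA) = 0 ∩ AC · DE = -70623/565]
4. C_y = 35/2  [2·signedArea(CEA) = 0 ∩ AC · DE = -70623/565]
   → C = (15, 35/2)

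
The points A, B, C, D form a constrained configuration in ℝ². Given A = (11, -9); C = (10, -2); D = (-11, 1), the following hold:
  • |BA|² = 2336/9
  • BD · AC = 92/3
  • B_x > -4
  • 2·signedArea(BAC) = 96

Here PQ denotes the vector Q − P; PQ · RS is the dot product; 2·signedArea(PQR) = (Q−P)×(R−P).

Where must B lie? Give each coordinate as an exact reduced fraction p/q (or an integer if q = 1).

1. B_x = -11/3  [2·signedArea(BAC) = 96 ∩ BD · AC = 92/3]
2. B_y = -7/3  [2·signedArea(BAC) = 96 ∩ BD · AC = 92/3]
   → B = (-11/3, -7/3)

B = (-11/3, -7/3)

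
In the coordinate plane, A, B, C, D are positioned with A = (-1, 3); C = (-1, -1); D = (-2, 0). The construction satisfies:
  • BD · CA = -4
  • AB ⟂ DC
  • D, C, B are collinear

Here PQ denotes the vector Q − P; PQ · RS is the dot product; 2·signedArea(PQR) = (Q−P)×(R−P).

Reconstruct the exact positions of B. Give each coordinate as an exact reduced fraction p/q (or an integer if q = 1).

B = (-3, 1)

1. B_x = -3  [D, C, B are collinear ∩ AB ⟂ DC]
2. B_y = 1  [D, C, B are collinear ∩ AB ⟂ DC]
   → B = (-3, 1)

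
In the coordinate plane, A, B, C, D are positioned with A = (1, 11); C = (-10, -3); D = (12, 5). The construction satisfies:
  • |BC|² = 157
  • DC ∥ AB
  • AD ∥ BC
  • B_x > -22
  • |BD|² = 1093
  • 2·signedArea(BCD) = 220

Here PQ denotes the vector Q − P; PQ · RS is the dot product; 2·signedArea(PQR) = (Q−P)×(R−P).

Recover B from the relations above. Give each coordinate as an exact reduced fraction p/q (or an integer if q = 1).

1. B_x = -21  [AD ∥ BC ∩ DC ∥ AB]
2. B_y = 3  [AD ∥ BC ∩ DC ∥ AB]
   → B = (-21, 3)

B = (-21, 3)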